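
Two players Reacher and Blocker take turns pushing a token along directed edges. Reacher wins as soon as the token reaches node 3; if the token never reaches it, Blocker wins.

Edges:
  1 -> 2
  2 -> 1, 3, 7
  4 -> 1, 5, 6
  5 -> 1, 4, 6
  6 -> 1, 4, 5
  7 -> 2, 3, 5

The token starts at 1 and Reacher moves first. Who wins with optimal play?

Blocker

Track states (vertex, player-to-move).
A0 = {(3,Reacher), (3,Blocker)}
A1: add {(2,Reacher), (7,Reacher)}.
A2: add {(1,Blocker)}.
A3: add {(4,Reacher), (5,Reacher), (6,Reacher)}.
A4: add {(7,Blocker)}.
A5 = A4; e.g. (1,Reacher) stays out. (1,Reacher) never enters ⇒ Blocker avoids the target.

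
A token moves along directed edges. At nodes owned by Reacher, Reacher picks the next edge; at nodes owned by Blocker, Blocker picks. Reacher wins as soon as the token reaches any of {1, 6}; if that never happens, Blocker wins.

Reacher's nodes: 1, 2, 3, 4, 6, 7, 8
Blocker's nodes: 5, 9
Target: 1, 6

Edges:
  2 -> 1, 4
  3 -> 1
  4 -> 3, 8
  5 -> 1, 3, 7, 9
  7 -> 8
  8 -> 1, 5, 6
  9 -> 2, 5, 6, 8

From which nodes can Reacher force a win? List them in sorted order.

A0 = {1, 6}
A1: add {2, 3, 8} — 2 (Reacher) has 2→1; 3 (Reacher) has 3→1; 8 (Reacher) has 8→1.
A2: add {4, 7} — 4 (Reacher) has 4→3; 7 (Reacher) has 7→8.
A3 = A2; e.g. 5 (Blocker) can still go to 9. Fixed point.
Reacher's winning region = {1, 2, 3, 4, 6, 7, 8}.

1, 2, 3, 4, 6, 7, 8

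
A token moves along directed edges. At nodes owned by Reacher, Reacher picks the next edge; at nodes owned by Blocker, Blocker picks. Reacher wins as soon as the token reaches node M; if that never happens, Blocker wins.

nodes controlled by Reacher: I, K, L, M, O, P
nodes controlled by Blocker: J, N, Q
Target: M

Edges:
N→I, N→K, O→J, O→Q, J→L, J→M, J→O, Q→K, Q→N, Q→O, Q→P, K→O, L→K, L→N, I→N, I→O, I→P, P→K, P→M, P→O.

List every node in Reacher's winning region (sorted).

I, M, P

A0 = {M}
A1: add {P} — P (Reacher) has P→M.
A2: add {I} — I (Reacher) has I→P.
A3 = A2; e.g. J (Blocker) can still go to L. Fixed point.
Reacher's winning region = {I, M, P}.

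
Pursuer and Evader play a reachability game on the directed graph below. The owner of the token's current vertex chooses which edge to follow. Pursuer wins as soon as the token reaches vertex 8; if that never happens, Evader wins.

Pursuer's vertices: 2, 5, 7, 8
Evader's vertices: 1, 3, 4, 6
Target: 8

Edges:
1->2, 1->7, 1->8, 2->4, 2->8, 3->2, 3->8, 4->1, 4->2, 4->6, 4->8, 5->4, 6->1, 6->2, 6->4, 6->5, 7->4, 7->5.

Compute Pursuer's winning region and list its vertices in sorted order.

A0 = {8}
A1: add {2} — 2 (Pursuer) has 2→8.
A2: add {3} — 3 (Evader): all of {2, 8} already in.
A3 = A2; e.g. 1 (Evader) can still go to 7. Fixed point.
Pursuer's winning region = {2, 3, 8}.

2, 3, 8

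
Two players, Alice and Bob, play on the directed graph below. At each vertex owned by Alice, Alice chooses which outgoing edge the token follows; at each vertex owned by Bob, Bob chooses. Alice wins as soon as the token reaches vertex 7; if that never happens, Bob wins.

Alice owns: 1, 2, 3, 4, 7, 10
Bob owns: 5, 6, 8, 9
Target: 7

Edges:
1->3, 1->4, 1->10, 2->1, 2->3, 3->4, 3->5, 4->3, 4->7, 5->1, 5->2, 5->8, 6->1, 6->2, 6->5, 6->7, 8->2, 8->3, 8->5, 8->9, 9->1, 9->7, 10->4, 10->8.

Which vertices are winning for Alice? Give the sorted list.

A0 = {7}
A1: add {4} — 4 (Alice) has 4→7.
A2: add {1, 3, 10} — 1 (Alice) has 1→4; 3 (Alice) has 3→4; 10 (Alice) has 10→4.
A3: add {2, 9} — 2 (Alice) has 2→1; 9 (Bob): all of {1, 7} already in.
A4 = A3; e.g. 5 (Bob) can still go to 8. Fixed point.
Alice's winning region = {1, 2, 3, 4, 7, 9, 10}.

1, 2, 3, 4, 7, 9, 10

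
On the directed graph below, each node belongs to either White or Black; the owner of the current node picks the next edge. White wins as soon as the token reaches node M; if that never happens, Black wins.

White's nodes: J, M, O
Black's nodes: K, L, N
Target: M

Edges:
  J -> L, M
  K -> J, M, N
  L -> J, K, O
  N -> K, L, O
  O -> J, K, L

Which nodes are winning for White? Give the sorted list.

J, M, O

A0 = {M}
A1: add {J} — J (White) has J→M.
A2: add {O} — O (White) has O→J.
A3 = A2; e.g. K (Black) can still go to N. Fixed point.
White's winning region = {J, M, O}.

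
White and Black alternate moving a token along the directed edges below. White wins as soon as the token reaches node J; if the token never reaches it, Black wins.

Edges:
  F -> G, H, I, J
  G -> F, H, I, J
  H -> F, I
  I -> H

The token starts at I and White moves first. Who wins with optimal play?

Track states (vertex, player-to-move).
A0 = {(J,White), (J,Black)}
A1: add {(F,White), (G,White)}.
A2 = A1; e.g. (F,Black) stays out. (I,White) never enters ⇒ Black avoids the target.

Black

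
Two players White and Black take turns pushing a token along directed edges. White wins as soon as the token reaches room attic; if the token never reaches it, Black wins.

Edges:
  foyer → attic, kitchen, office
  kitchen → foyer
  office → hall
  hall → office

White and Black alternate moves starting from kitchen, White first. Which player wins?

Track states (vertex, player-to-move).
A0 = {(attic,White), (attic,Black)}
A1: add {(foyer,White)}.
A2: add {(kitchen,Black)}.
A3 = A2; e.g. (foyer,Black) stays out. (kitchen,White) never enters ⇒ Black avoids the target.

Black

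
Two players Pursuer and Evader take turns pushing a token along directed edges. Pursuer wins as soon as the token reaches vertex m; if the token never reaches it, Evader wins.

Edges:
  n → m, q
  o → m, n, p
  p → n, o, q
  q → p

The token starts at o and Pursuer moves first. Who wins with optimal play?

Track states (vertex, player-to-move).
A0 = {(m,Pursuer), (m,Evader)}
A1: add {(n,Pursuer), (o,Pursuer)}.
(o,Pursuer) ∈ A1 ⇒ Pursuer forces the target.

Pursuer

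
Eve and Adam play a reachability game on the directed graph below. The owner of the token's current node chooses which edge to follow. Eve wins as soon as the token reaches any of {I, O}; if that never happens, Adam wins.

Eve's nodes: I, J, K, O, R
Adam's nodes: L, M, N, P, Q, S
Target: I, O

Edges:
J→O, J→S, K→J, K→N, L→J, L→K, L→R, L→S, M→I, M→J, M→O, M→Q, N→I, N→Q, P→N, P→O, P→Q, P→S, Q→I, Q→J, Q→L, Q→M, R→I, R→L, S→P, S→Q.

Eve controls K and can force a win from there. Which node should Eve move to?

J

A0 = {I, O}
A1: add {J, R} — J (Eve) has J→O; R (Eve) has R→I.
A2: add {K} — K (Eve) has K→J.
A3 = A2; e.g. L (Adam) can still go to S. Fixed point.
From K, successor J is in the attractor (rank 1); the other successor N is not.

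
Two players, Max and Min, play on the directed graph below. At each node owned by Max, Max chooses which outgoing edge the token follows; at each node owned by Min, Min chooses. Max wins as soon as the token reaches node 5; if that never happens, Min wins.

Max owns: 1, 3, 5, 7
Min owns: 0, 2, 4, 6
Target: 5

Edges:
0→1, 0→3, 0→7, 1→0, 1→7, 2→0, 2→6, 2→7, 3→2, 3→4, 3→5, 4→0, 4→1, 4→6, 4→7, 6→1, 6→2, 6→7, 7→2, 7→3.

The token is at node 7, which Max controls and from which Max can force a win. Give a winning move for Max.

3

A0 = {5}
A1: add {3} — 3 (Max) has 3→5.
A2: add {7} — 7 (Max) has 7→3.
A3: add {1} — 1 (Max) has 1→7.
A4: add {0} — 0 (Min): all of {1, 3, 7} already in.
A5 = A4; e.g. 2 (Min) can still go to 6. Fixed point.
From 7, successor 3 is in the attractor (rank 1); the other successor 2 is not.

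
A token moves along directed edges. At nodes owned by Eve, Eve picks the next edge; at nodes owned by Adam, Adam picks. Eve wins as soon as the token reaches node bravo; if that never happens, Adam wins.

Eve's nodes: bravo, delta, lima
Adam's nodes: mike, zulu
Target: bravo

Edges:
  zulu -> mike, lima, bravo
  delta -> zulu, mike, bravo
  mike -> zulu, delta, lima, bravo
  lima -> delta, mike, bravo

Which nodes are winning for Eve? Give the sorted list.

A0 = {bravo}
A1: add {delta, lima} — delta (Eve) has delta→bravo; lima (Eve) has lima→bravo.
A2 = A1; e.g. zulu (Adam) can still go to mike. Fixed point.
Eve's winning region = {bravo, delta, lima}.

bravo, delta, lima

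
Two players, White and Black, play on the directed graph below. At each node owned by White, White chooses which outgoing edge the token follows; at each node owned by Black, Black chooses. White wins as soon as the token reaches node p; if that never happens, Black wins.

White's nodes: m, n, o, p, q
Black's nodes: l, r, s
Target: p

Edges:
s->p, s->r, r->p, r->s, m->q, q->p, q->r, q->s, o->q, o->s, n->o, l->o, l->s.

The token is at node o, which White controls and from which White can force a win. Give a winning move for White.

q

A0 = {p}
A1: add {q} — q (White) has q→p.
A2: add {m, o} — m (White) has m→q; o (White) has o→q.
A3: add {n} — n (White) has n→o.
A4 = A3; e.g. l (Black) can still go to s. Fixed point.
From o, successor q is in the attractor (rank 1); the other successor s is not.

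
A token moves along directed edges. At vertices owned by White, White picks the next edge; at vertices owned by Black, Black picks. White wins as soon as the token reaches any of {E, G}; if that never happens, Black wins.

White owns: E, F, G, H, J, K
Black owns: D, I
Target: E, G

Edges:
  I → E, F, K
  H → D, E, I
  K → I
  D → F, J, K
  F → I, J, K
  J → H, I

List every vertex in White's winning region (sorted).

A0 = {E, G}
A1: add {H} — H (White) has H→E.
A2: add {J} — J (White) has J→H.
A3: add {F} — F (White) has F→J.
A4 = A3; e.g. D (Black) can still go to K. Fixed point.
White's winning region = {E, F, G, H, J}.

E, F, G, H, J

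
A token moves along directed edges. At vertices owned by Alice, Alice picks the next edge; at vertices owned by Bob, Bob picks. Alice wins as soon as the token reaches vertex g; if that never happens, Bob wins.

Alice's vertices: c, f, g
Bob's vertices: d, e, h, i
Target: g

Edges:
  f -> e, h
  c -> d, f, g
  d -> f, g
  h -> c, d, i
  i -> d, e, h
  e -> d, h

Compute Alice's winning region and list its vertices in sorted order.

A0 = {g}
A1: add {c} — c (Alice) has c→g.
A2 = A1; e.g. d (Bob) can still go to f. Fixed point.
Alice's winning region = {c, g}.

c, g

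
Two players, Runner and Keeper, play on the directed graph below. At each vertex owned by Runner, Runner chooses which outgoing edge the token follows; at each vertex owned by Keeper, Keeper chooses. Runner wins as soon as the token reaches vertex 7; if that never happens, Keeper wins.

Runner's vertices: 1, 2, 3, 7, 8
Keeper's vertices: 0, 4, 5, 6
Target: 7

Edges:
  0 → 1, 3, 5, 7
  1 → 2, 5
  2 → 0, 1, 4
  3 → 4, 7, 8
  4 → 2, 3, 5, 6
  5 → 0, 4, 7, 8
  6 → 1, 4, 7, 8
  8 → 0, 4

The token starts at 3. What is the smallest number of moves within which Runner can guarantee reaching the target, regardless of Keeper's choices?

1

A0 = {7}
A1: add {3} — 3 (Runner) has 3→7.
A2 = A1; e.g. 0 (Keeper) can still go to 1. Fixed point.
3 enters the attractor at level 1, so Runner can force the target in 1 move from there.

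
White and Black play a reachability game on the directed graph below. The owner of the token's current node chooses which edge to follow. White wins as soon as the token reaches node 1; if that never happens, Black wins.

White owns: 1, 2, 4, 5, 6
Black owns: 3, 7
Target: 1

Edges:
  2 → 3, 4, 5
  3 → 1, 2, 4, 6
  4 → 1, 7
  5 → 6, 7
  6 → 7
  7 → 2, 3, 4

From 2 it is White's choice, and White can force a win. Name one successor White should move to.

4

A0 = {1}
A1: add {4} — 4 (White) has 4→1.
A2: add {2} — 2 (White) has 2→4.
A3 = A2; e.g. 3 (Black) can still go to 6. Fixed point.
From 2, successor 4 is in the attractor (rank 1); the other successors 3, 5 are not.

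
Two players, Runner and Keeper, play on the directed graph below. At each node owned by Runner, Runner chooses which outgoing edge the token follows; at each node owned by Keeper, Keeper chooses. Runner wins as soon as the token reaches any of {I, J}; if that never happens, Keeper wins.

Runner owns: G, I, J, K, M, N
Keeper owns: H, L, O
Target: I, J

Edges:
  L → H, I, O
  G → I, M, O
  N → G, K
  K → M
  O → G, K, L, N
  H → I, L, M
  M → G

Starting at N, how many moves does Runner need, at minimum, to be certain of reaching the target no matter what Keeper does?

A0 = {I, J}
A1: add {G} — G (Runner) has G→I.
A2: add {M, N} — M (Runner) has M→G; N (Runner) has N→G.
N enters the attractor at level 2, so Runner can force the target in 2 moves from there.

2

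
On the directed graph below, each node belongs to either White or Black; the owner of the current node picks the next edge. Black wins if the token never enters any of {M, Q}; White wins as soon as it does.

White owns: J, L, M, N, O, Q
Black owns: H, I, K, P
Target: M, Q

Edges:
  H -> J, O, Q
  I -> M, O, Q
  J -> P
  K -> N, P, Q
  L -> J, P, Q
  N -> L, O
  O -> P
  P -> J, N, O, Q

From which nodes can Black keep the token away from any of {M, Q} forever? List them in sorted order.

H, I, J, K, O, P

A0 = {M, Q}
A1: add {L} — L (White) has L→Q.
A2: add {N} — N (White) has N→L.
A3 = A2; e.g. H (Black) can still go to J. Fixed point.
White's attractor = {L, M, N, Q}; Black avoids the target exactly from the complement.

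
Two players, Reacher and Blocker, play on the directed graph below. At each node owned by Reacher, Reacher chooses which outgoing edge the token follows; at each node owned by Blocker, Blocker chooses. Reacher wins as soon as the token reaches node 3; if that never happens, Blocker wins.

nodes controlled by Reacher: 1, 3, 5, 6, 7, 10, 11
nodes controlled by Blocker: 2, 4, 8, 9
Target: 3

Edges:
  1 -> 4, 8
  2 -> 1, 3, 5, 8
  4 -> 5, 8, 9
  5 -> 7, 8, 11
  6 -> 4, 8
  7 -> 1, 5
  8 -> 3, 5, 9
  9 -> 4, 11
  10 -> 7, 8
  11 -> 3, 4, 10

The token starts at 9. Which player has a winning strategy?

Blocker

A0 = {3}
A1: add {11} — 11 (Reacher) has 11→3.
A2: add {5} — 5 (Reacher) has 5→11.
A3: add {7} — 7 (Reacher) has 7→5.
A4: add {10} — 10 (Reacher) has 10→7.
A5 = A4; e.g. 1 (Reacher) has no edge into A4. Fixed point.
9 never enters the attractor, so Blocker can avoid the target forever.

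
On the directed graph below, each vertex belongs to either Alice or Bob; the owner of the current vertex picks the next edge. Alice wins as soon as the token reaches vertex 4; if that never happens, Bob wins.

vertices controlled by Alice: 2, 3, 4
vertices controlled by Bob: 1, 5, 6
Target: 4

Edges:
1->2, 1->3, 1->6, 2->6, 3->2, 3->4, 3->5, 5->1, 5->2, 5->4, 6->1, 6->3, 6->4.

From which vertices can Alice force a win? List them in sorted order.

3, 4

A0 = {4}
A1: add {3} — 3 (Alice) has 3→4.
A2 = A1; e.g. 1 (Bob) can still go to 2. Fixed point.
Alice's winning region = {3, 4}.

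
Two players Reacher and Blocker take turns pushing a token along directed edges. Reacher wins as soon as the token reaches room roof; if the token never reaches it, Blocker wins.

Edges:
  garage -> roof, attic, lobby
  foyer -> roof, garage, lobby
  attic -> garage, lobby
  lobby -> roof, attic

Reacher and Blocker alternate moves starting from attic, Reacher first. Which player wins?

Track states (vertex, player-to-move).
A0 = {(roof,Reacher), (roof,Blocker)}
A1: add {(garage,Reacher), (foyer,Reacher), (lobby,Reacher)}.
A2: add {(foyer,Blocker), (attic,Blocker)}.
A3 = A2; e.g. (garage,Blocker) stays out. (attic,Reacher) never enters ⇒ Blocker avoids the target.

Blocker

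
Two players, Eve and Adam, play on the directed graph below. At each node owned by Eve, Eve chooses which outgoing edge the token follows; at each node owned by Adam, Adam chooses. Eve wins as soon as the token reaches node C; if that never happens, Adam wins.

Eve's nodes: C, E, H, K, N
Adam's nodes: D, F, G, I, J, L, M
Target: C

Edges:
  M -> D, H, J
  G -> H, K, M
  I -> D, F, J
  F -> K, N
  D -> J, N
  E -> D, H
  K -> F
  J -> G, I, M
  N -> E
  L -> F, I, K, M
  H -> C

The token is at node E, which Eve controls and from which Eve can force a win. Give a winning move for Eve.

H

A0 = {C}
A1: add {H} — H (Eve) has H→C.
A2: add {E} — E (Eve) has E→H.
A3: add {N} — N (Eve) has N→E.
A4 = A3; e.g. D (Adam) can still go to J. Fixed point.
From E, successor H is in the attractor (rank 1); the other successor D is not.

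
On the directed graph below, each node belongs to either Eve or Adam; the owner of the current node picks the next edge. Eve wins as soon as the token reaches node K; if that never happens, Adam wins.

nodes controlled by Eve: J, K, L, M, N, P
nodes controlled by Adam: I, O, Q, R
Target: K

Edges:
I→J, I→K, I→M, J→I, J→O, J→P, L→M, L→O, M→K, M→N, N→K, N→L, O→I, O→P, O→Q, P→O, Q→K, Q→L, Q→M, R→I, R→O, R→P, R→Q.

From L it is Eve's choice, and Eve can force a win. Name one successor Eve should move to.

M

A0 = {K}
A1: add {M, N} — M (Eve) has M→K; N (Eve) has N→K.
A2: add {L} — L (Eve) has L→M.
A3: add {Q} — Q (Adam): all of {K, L, M} already in.
A4 = A3; e.g. I (Adam) can still go to J. Fixed point.
From L, successor M is in the attractor (rank 1); the other successor O is not.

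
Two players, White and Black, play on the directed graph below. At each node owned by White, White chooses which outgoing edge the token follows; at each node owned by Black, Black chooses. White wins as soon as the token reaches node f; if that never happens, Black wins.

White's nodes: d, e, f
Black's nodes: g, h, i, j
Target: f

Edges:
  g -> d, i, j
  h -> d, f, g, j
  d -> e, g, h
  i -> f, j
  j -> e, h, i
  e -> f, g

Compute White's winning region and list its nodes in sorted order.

d, e, f

A0 = {f}
A1: add {e} — e (White) has e→f.
A2: add {d} — d (White) has d→e.
A3 = A2; e.g. g (Black) can still go to i. Fixed point.
White's winning region = {d, e, f}.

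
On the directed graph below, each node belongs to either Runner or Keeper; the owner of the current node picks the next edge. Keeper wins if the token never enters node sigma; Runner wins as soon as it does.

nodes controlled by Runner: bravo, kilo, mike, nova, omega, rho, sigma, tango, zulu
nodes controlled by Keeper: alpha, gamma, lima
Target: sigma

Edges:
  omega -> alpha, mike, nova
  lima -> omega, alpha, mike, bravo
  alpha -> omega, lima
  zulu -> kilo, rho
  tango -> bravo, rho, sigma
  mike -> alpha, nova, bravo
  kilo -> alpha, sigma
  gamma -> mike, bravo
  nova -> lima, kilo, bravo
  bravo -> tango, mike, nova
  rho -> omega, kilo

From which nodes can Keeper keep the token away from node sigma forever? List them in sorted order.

A0 = {sigma}
A1: add {kilo, tango} — tango (Runner) has tango→sigma; kilo (Runner) has kilo→sigma.
A2: add {bravo, nova, rho, zulu} — zulu (Runner) has zulu→kilo; nova (Runner) has nova→kilo; bravo (Runner) has bravo→tango; rho (Runner) has rho→kilo.
A3: add {mike, omega} — omega (Runner) has omega→nova; mike (Runner) has mike→nova.
A4: add {gamma} — gamma (Keeper): all of {mike, bravo} already in.
A5 = A4; e.g. lima (Keeper) can still go to alpha. Fixed point.
Runner's attractor = {bravo, gamma, kilo, mike, nova, omega, rho, sigma, tango, zulu}; Keeper avoids the target exactly from the complement.

alpha, lima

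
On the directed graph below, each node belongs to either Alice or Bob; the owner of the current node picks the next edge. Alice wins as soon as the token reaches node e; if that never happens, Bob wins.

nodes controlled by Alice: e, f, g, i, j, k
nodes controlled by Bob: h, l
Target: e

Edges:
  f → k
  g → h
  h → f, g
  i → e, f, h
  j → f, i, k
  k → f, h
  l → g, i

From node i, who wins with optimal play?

A0 = {e}
A1: add {i} — i (Alice) has i→e.
i ∈ A1, so Alice can force the target.

Alice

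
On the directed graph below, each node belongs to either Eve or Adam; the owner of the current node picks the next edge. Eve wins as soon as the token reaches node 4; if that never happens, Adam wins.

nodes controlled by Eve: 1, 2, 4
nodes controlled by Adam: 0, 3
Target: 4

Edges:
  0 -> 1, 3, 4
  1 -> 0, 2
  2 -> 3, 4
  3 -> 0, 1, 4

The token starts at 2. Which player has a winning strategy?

Eve

A0 = {4}
A1: add {2} — 2 (Eve) has 2→4.
2 ∈ A1, so Eve can force the target.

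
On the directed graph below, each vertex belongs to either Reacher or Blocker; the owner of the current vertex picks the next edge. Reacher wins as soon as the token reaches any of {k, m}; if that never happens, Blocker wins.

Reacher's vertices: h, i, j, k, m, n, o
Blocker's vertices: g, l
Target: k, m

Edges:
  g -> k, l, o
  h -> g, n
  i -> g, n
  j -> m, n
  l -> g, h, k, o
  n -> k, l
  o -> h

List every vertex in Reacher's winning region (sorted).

h, i, j, k, m, n, o

A0 = {k, m}
A1: add {j, n} — j (Reacher) has j→m; n (Reacher) has n→k.
A2: add {h, i} — h (Reacher) has h→n; i (Reacher) has i→n.
A3: add {o} — o (Reacher) has o→h.
A4 = A3; e.g. g (Blocker) can still go to l. Fixed point.
Reacher's winning region = {h, i, j, k, m, n, o}.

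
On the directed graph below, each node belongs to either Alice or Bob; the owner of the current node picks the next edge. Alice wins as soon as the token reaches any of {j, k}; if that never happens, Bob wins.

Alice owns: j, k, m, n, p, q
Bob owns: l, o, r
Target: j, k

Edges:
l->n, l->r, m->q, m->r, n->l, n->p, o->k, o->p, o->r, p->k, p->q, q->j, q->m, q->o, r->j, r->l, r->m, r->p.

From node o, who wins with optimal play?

A0 = {j, k}
A1: add {p, q} — p (Alice) has p→k; q (Alice) has q→j.
A2: add {m, n} — m (Alice) has m→q; n (Alice) has n→p.
A3 = A2; e.g. l (Bob) can still go to r. Fixed point.
o never enters the attractor, so Bob can avoid the target forever.

Bob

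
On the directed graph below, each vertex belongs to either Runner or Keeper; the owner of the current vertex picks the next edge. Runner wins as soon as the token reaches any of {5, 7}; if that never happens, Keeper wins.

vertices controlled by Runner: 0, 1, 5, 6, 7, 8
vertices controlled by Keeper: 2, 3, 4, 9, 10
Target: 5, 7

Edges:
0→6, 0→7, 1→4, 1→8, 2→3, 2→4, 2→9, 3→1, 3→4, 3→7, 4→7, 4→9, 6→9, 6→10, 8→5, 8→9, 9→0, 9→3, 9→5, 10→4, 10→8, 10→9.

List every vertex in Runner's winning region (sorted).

0, 1, 5, 7, 8

A0 = {5, 7}
A1: add {0, 8} — 0 (Runner) has 0→7; 8 (Runner) has 8→5.
A2: add {1} — 1 (Runner) has 1→8.
A3 = A2; e.g. 2 (Keeper) can still go to 3. Fixed point.
Runner's winning region = {0, 1, 5, 7, 8}.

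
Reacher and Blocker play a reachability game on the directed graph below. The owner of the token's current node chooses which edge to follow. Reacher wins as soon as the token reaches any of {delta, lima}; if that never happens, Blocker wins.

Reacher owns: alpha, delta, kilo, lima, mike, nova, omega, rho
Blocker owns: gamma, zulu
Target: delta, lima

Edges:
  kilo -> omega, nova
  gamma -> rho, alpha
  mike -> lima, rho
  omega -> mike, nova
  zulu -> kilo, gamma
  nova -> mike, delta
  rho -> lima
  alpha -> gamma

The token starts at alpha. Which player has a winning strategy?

Blocker

A0 = {delta, lima}
A1: add {mike, nova, rho} — mike (Reacher) has mike→lima; nova (Reacher) has nova→delta; rho (Reacher) has rho→lima.
A2: add {kilo, omega} — kilo (Reacher) has kilo→nova; omega (Reacher) has omega→mike.
A3 = A2; e.g. gamma (Blocker) can still go to alpha. Fixed point.
alpha never enters the attractor, so Blocker can avoid the target forever.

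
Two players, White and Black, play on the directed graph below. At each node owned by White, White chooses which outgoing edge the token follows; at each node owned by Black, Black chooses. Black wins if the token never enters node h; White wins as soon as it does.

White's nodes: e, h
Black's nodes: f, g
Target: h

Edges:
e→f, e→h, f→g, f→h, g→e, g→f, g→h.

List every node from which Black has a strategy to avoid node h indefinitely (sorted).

A0 = {h}
A1: add {e} — e (White) has e→h.
A2 = A1; e.g. f (Black) can still go to g. Fixed point.
White's attractor = {e, h}; Black avoids the target exactly from the complement.

f, g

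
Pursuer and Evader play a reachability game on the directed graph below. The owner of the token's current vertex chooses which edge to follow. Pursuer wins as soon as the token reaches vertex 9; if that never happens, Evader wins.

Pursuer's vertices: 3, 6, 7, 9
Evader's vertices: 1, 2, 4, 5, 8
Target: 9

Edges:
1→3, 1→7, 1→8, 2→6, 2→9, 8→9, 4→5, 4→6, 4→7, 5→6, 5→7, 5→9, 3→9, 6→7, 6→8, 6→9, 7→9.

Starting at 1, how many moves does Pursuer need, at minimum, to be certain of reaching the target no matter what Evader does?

A0 = {9}
A1: add {3, 6, 7, 8} — 3 (Pursuer) has 3→9; 6 (Pursuer) has 6→9; 7 (Pursuer) has 7→9; 8 (Evader): all of {9} already in.
A2: add {1, 2, 5} — 1 (Evader): all of {3, 7, 8} already in; 2 (Evader): all of {6, 9} already in; 5 (Evader): all of {6, 7, 9} already in.
1 enters the attractor at level 2, so Pursuer can force the target in 2 moves from there.

2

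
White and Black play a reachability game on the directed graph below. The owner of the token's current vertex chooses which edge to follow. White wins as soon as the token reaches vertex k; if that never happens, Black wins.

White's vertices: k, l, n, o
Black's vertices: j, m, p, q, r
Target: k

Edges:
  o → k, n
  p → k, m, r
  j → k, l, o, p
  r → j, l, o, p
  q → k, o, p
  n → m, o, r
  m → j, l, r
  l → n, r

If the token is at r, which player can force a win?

Black

A0 = {k}
A1: add {o} — o (White) has o→k.
A2: add {n} — n (White) has n→o.
A3: add {l} — l (White) has l→n.
A4 = A3; e.g. j (Black) can still go to p. Fixed point.
r never enters the attractor, so Black can avoid the target forever.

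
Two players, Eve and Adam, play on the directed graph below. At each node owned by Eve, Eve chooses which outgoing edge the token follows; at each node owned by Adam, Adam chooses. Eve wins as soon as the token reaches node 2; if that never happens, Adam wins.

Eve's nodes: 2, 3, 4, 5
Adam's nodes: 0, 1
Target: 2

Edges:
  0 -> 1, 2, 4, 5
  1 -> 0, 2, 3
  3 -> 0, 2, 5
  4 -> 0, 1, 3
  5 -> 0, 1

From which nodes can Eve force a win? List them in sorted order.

2, 3, 4

A0 = {2}
A1: add {3} — 3 (Eve) has 3→2.
A2: add {4} — 4 (Eve) has 4→3.
A3 = A2; e.g. 0 (Adam) can still go to 1. Fixed point.
Eve's winning region = {2, 3, 4}.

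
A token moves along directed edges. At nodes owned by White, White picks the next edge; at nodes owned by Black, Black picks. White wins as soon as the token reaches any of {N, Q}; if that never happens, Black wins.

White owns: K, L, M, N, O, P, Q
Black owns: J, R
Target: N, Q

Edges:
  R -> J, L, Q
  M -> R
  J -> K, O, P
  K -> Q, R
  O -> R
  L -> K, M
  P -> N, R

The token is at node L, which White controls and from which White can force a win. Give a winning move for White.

K

A0 = {N, Q}
A1: add {K, P} — K (White) has K→Q; P (White) has P→N.
A2: add {L} — L (White) has L→K.
A3 = A2; e.g. J (Black) can still go to O. Fixed point.
From L, successor K is in the attractor (rank 1); the other successor M is not.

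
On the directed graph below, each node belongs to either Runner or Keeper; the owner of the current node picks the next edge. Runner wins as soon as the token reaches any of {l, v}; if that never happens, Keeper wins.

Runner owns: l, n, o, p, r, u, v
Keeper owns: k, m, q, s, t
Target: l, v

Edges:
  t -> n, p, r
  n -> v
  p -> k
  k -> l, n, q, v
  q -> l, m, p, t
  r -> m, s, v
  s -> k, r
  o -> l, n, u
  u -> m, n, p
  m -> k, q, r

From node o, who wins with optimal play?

A0 = {l, v}
A1: add {n, o, r} — n (Runner) has n→v; o (Runner) has o→l; r (Runner) has r→v.
o ∈ A1, so Runner can force the target.

Runner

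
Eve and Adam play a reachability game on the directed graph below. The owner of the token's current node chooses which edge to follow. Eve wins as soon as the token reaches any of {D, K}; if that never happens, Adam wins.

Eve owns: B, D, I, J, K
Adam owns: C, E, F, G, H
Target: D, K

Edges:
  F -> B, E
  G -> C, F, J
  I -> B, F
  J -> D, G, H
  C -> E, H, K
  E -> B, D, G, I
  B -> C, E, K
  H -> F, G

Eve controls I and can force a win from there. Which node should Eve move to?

B

A0 = {D, K}
A1: add {B, J} — B (Eve) has B→K; J (Eve) has J→D.
A2: add {I} — I (Eve) has I→B.
A3 = A2; e.g. C (Adam) can still go to E. Fixed point.
From I, successor B is in the attractor (rank 1); the other successor F is not.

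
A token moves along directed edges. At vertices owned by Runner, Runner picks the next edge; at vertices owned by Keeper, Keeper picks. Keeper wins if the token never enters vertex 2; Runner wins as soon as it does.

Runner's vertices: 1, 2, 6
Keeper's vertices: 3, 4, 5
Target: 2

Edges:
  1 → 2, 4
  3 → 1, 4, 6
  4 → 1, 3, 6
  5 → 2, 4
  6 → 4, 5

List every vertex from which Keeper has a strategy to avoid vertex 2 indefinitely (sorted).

3, 4, 5, 6

A0 = {2}
A1: add {1} — 1 (Runner) has 1→2.
A2 = A1; e.g. 3 (Keeper) can still go to 4. Fixed point.
Runner's attractor = {1, 2}; Keeper avoids the target exactly from the complement.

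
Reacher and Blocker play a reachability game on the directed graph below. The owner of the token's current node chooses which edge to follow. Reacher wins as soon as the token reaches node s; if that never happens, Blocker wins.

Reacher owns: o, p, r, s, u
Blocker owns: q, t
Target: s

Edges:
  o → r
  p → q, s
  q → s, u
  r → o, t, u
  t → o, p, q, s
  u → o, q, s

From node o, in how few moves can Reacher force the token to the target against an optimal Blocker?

3

A0 = {s}
A1: add {p, u} — p (Reacher) has p→s; u (Reacher) has u→s.
A2: add {q, r} — q (Blocker): all of {s, u} already in; r (Reacher) has r→u.
A3: add {o} — o (Reacher) has o→r.
o enters the attractor at level 3, so Reacher can force the target in 3 moves from there.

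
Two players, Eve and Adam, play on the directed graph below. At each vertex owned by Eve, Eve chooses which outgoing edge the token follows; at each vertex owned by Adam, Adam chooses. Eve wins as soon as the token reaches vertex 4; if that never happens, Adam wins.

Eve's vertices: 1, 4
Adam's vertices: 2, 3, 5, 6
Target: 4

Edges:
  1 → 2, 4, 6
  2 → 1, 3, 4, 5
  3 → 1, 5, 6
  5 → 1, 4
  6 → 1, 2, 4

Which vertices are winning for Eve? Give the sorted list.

1, 4, 5

A0 = {4}
A1: add {1} — 1 (Eve) has 1→4.
A2: add {5} — 5 (Adam): all of {1, 4} already in.
A3 = A2; e.g. 2 (Adam) can still go to 3. Fixed point.
Eve's winning region = {1, 4, 5}.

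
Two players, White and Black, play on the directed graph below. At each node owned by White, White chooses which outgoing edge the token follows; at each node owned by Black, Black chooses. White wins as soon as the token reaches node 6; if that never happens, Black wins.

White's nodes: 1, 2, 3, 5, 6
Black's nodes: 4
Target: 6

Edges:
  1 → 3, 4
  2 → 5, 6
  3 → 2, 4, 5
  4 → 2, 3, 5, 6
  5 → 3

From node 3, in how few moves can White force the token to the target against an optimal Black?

A0 = {6}
A1: add {2} — 2 (White) has 2→6.
A2: add {3} — 3 (White) has 3→2.
3 enters the attractor at level 2, so White can force the target in 2 moves from there.

2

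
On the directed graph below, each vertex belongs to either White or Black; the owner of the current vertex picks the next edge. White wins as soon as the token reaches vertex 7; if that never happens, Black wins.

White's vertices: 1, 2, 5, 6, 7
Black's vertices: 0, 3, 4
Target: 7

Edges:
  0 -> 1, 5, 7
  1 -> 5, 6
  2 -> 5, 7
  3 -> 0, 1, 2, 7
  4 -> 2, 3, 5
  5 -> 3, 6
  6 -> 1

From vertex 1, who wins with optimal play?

Black

A0 = {7}
A1: add {2} — 2 (White) has 2→7.
A2 = A1; e.g. 0 (Black) can still go to 1. Fixed point.
1 never enters the attractor, so Black can avoid the target forever.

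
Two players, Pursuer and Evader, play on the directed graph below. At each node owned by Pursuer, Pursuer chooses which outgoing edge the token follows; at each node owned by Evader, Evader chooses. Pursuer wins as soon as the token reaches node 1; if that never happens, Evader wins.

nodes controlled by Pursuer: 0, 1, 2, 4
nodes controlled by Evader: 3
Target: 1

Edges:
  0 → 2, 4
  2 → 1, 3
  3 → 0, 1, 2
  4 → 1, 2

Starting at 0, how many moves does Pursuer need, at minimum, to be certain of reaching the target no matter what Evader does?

2

A0 = {1}
A1: add {2, 4} — 2 (Pursuer) has 2→1; 4 (Pursuer) has 4→1.
A2: add {0} — 0 (Pursuer) has 0→2.
0 enters the attractor at level 2, so Pursuer can force the target in 2 moves from there.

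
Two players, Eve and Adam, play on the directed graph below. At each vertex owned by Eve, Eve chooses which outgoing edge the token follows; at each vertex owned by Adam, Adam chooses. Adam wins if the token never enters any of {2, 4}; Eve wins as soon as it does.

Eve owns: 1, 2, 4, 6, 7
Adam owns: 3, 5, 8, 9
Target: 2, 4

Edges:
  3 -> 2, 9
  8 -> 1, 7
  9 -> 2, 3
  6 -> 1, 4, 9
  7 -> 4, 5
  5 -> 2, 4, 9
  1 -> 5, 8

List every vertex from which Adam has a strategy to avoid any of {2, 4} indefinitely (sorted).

1, 3, 5, 8, 9

A0 = {2, 4}
A1: add {6, 7} — 6 (Eve) has 6→4; 7 (Eve) has 7→4.
A2 = A1; e.g. 1 (Eve) has no edge into A1. Fixed point.
Eve's attractor = {2, 4, 6, 7}; Adam avoids the target exactly from the complement.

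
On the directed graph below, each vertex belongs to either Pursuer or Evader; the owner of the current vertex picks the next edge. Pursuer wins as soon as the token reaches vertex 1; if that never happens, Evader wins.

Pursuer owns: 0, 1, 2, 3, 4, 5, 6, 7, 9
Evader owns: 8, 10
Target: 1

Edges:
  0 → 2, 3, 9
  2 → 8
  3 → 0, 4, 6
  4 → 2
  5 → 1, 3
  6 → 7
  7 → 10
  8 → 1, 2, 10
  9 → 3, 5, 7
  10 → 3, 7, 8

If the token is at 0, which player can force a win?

Pursuer

A0 = {1}
A1: add {5} — 5 (Pursuer) has 5→1.
A2: add {9} — 9 (Pursuer) has 9→5.
A3: add {0} — 0 (Pursuer) has 0→9.
0 ∈ A3, so Pursuer can force the target.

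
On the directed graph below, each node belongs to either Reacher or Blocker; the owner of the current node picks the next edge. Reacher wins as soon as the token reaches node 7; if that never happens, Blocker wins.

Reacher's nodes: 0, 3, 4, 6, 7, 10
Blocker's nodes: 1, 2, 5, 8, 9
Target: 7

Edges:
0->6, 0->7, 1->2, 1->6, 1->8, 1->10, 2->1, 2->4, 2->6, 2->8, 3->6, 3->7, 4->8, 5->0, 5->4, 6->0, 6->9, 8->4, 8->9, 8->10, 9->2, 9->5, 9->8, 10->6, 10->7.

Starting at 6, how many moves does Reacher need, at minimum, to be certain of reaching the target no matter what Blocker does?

2

A0 = {7}
A1: add {0, 3, 10} — 0 (Reacher) has 0→7; 3 (Reacher) has 3→7; 10 (Reacher) has 10→7.
A2: add {6} — 6 (Reacher) has 6→0.
A3 = A2; e.g. 1 (Blocker) can still go to 2. Fixed point.
6 enters the attractor at level 2, so Reacher can force the target in 2 moves from there.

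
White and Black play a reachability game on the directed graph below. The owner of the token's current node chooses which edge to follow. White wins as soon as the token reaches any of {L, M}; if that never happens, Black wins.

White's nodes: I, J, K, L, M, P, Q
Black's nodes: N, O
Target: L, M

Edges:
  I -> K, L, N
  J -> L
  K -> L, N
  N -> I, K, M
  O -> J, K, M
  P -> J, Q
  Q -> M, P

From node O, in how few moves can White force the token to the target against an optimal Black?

2

A0 = {L, M}
A1: add {I, J, K, Q} — I (White) has I→L; J (White) has J→L; K (White) has K→L; Q (White) has Q→M.
A2: add {N, O, P} — N (Black): all of {I, K, M} already in; O (Black): all of {J, K, M} already in; P (White) has P→J.
A2 = all vertices. Fixed point.
O enters the attractor at level 2, so White can force the target in 2 moves from there.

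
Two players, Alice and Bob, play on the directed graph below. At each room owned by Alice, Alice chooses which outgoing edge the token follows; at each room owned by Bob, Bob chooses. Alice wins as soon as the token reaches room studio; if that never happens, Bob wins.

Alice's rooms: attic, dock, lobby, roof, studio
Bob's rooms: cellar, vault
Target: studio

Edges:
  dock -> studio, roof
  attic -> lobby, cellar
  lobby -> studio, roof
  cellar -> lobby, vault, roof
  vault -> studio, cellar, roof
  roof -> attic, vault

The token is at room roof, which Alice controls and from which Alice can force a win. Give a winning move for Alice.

attic

A0 = {studio}
A1: add {dock, lobby} — dock (Alice) has dock→studio; lobby (Alice) has lobby→studio.
A2: add {attic} — attic (Alice) has attic→lobby.
A3: add {roof} — roof (Alice) has roof→attic.
A4 = A3; e.g. cellar (Bob) can still go to vault. Fixed point.
From roof, successor attic is in the attractor (rank 2); the other successor vault is not.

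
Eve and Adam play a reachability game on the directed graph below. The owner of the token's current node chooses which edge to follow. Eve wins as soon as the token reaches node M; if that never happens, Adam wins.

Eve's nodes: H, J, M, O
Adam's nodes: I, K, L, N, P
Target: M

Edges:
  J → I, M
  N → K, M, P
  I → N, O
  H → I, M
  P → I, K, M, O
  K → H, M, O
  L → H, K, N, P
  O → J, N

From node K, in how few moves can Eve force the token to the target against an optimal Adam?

3

A0 = {M}
A1: add {H, J} — H (Eve) has H→M; J (Eve) has J→M.
A2: add {O} — O (Eve) has O→J.
A3: add {K} — K (Adam): all of {H, M, O} already in.
A4 = A3; e.g. I (Adam) can still go to N. Fixed point.
K enters the attractor at level 3, so Eve can force the target in 3 moves from there.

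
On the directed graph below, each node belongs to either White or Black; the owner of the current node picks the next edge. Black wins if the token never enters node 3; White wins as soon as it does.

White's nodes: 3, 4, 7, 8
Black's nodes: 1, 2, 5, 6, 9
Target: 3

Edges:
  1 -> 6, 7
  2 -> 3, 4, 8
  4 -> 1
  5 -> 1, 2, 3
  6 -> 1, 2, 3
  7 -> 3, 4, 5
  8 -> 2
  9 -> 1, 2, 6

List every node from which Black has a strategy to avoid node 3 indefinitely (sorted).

1, 2, 4, 5, 6, 8, 9

A0 = {3}
A1: add {7} — 7 (White) has 7→3.
A2 = A1; e.g. 1 (Black) can still go to 6. Fixed point.
White's attractor = {3, 7}; Black avoids the target exactly from the complement.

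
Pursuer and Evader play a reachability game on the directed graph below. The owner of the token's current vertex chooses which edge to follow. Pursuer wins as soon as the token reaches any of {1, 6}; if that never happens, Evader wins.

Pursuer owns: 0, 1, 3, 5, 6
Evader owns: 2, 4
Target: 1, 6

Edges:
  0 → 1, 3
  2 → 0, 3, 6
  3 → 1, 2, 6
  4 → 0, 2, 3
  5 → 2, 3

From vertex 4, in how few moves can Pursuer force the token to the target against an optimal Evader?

A0 = {1, 6}
A1: add {0, 3} — 0 (Pursuer) has 0→1; 3 (Pursuer) has 3→1.
A2: add {2, 5} — 2 (Evader): all of {0, 3, 6} already in; 5 (Pursuer) has 5→3.
A3: add {4} — 4 (Evader): all of {0, 2, 3} already in.
A3 = all vertices. Fixed point.
4 enters the attractor at level 3, so Pursuer can force the target in 3 moves from there.

3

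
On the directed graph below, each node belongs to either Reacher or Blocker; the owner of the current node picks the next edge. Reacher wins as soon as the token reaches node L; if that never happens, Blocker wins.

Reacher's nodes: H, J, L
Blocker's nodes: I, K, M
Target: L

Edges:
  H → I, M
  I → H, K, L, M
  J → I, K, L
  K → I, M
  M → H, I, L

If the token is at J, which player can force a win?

Reacher

A0 = {L}
A1: add {J} — J (Reacher) has J→L.
A2 = A1; e.g. H (Reacher) has no edge into A1. Fixed point.
J ∈ A1, so Reacher can force the target.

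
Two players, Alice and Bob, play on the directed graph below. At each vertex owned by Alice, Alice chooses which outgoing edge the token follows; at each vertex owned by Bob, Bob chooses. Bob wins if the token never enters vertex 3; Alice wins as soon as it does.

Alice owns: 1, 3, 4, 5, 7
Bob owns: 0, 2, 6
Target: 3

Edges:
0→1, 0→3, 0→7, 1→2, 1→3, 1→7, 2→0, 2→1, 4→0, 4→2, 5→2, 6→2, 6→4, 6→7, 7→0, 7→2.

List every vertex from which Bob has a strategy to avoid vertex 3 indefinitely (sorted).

0, 2, 4, 5, 6, 7

A0 = {3}
A1: add {1} — 1 (Alice) has 1→3.
A2 = A1; e.g. 0 (Bob) can still go to 7. Fixed point.
Alice's attractor = {1, 3}; Bob avoids the target exactly from the complement.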